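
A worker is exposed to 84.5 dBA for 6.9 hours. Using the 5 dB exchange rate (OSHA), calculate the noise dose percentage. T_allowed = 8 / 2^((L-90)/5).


Given values:
  L = 84.5 dBA, T = 6.9 hours
Formula: T_allowed = 8 / 2^((L - 90) / 5)
Compute exponent: (84.5 - 90) / 5 = -1.1
Compute 2^(-1.1) = 0.466516
T_allowed = 8 / 0.466516 = 17.148394 hours
Dose = (T / T_allowed) * 100
Dose = (6.9 / 17.148394) * 100 = 40.24

40.24 %


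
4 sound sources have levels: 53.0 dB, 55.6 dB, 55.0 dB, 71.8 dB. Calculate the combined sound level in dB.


Formula: L_total = 10 * log10( sum(10^(Li/10)) )
  Source 1: 10^(53.0/10) = 199526.2315
  Source 2: 10^(55.6/10) = 363078.0548
  Source 3: 10^(55.0/10) = 316227.766
  Source 4: 10^(71.8/10) = 15135612.4844
Sum of linear values = 16014444.5367
L_total = 10 * log10(16014444.5367) = 72.05

72.05 dB


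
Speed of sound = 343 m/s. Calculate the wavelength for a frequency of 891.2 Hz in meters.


Given values:
  c = 343 m/s, f = 891.2 Hz
Formula: lambda = c / f
lambda = 343 / 891.2
lambda = 0.3849

0.3849 m


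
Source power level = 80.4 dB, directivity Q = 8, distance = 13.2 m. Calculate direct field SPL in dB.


Given values:
  Lw = 80.4 dB, Q = 8, r = 13.2 m
Formula: SPL = Lw + 10 * log10(Q / (4 * pi * r^2))
Compute 4 * pi * r^2 = 4 * pi * 13.2^2 = 2189.5644
Compute Q / denom = 8 / 2189.5644 = 0.00365369
Compute 10 * log10(0.00365369) = -24.3727
SPL = 80.4 + (-24.3727) = 56.03

56.03 dB


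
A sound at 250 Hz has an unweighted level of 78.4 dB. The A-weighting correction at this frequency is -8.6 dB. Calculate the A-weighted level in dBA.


Given values:
  SPL = 78.4 dB
  A-weighting at 250 Hz = -8.6 dB
Formula: L_A = SPL + A_weight
L_A = 78.4 + (-8.6)
L_A = 69.8

69.8 dBA


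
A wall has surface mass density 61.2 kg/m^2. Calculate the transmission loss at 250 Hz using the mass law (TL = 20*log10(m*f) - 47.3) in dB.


Given values:
  m = 61.2 kg/m^2, f = 250 Hz
Formula: TL = 20 * log10(m * f) - 47.3
Compute m * f = 61.2 * 250 = 15300.0
Compute log10(15300.0) = 4.184691
Compute 20 * 4.184691 = 83.6938
TL = 83.6938 - 47.3 = 36.39

36.39 dB


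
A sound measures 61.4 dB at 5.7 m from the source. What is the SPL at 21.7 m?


Given values:
  SPL1 = 61.4 dB, r1 = 5.7 m, r2 = 21.7 m
Formula: SPL2 = SPL1 - 20 * log10(r2 / r1)
Compute ratio: r2 / r1 = 21.7 / 5.7 = 3.807
Compute log10: log10(3.807) = 0.580583
Compute drop: 20 * 0.580583 = 11.6117
SPL2 = 61.4 - 11.6117 = 49.79

49.79 dB


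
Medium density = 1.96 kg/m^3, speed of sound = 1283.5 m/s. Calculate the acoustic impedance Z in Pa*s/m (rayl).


Given values:
  rho = 1.96 kg/m^3
  c = 1283.5 m/s
Formula: Z = rho * c
Z = 1.96 * 1283.5
Z = 2515.66

2515.66 rayl


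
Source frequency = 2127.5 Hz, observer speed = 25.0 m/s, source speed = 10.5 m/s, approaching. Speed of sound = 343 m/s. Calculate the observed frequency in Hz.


Given values:
  f_s = 2127.5 Hz, v_o = 25.0 m/s, v_s = 10.5 m/s
  Direction: approaching
Formula: f_o = f_s * (c + v_o) / (c - v_s)
Numerator: c + v_o = 343 + 25.0 = 368.0
Denominator: c - v_s = 343 - 10.5 = 332.5
f_o = 2127.5 * 368.0 / 332.5 = 2354.65

2354.65 Hz


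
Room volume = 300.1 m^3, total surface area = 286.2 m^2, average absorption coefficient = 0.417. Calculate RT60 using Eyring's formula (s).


Given values:
  V = 300.1 m^3, S = 286.2 m^2, alpha = 0.417
Formula: RT60 = 0.161 * V / (-S * ln(1 - alpha))
Compute ln(1 - 0.417) = ln(0.583) = -0.539568
Denominator: -286.2 * -0.539568 = 154.4244
Numerator: 0.161 * 300.1 = 48.3161
RT60 = 48.3161 / 154.4244 = 0.313

0.313 s


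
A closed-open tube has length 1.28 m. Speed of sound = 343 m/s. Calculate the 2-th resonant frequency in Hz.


Given values:
  Tube type: closed-open, L = 1.28 m, c = 343 m/s, n = 2
Formula: f_n = (2n - 1) * c / (4 * L)
Compute 2n - 1 = 2*2 - 1 = 3
Compute 4 * L = 4 * 1.28 = 5.12
f = 3 * 343 / 5.12
f = 200.98

200.98 Hz


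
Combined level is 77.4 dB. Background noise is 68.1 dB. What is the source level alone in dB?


Given values:
  L_total = 77.4 dB, L_bg = 68.1 dB
Formula: L_source = 10 * log10(10^(L_total/10) - 10^(L_bg/10))
Convert to linear:
  10^(77.4/10) = 54954087.3858
  10^(68.1/10) = 6456542.2903
Difference: 54954087.3858 - 6456542.2903 = 48497545.0955
L_source = 10 * log10(48497545.0955) = 76.86

76.86 dB


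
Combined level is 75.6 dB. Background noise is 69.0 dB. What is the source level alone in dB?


Given values:
  L_total = 75.6 dB, L_bg = 69.0 dB
Formula: L_source = 10 * log10(10^(L_total/10) - 10^(L_bg/10))
Convert to linear:
  10^(75.6/10) = 36307805.477
  10^(69.0/10) = 7943282.3472
Difference: 36307805.477 - 7943282.3472 = 28364523.1298
L_source = 10 * log10(28364523.1298) = 74.53

74.53 dB


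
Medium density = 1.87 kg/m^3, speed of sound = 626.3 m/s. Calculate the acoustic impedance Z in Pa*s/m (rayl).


Given values:
  rho = 1.87 kg/m^3
  c = 626.3 m/s
Formula: Z = rho * c
Z = 1.87 * 626.3
Z = 1171.18

1171.18 rayl


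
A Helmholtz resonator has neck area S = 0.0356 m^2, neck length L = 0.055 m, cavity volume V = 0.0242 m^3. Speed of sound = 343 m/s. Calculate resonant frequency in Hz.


Given values:
  S = 0.0356 m^2, L = 0.055 m, V = 0.0242 m^3, c = 343 m/s
Formula: f = (c / (2*pi)) * sqrt(S / (V * L))
Compute V * L = 0.0242 * 0.055 = 0.001331
Compute S / (V * L) = 0.0356 / 0.001331 = 26.7468
Compute sqrt(26.7468) = 5.171731
Compute c / (2*pi) = 343 / 6.283185 = 54.590148
f = 54.590148 * 5.171731 = 282.33

282.33 Hz


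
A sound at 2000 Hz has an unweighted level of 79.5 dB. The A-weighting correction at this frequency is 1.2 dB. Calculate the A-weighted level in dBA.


Given values:
  SPL = 79.5 dB
  A-weighting at 2000 Hz = 1.2 dB
Formula: L_A = SPL + A_weight
L_A = 79.5 + (1.2)
L_A = 80.7

80.7 dBA


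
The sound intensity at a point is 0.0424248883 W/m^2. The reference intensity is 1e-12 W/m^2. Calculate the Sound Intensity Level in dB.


Given values:
  I = 0.0424248883 W/m^2
  I_ref = 1e-12 W/m^2
Formula: SIL = 10 * log10(I / I_ref)
Compute ratio: I / I_ref = 42424888300
Compute log10: log10(42424888300) = 10.627621
Multiply: SIL = 10 * 10.627621 = 106.28

106.28 dB


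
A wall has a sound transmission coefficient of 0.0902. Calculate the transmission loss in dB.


Given values:
  tau = 0.0902
Formula: TL = 10 * log10(1 / tau)
Compute 1 / tau = 1 / 0.0902 = 11.0865
Compute log10(11.0865) = 1.044794
TL = 10 * 1.044794 = 10.45

10.45 dB


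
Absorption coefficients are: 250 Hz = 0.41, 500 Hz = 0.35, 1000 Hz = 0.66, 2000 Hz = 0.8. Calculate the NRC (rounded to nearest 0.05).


Given values:
  a_250 = 0.41, a_500 = 0.35
  a_1000 = 0.66, a_2000 = 0.8
Formula: NRC = (a250 + a500 + a1000 + a2000) / 4
Sum = 0.41 + 0.35 + 0.66 + 0.8 = 2.22
NRC = 2.22 / 4 = 0.555
Rounded to nearest 0.05: 0.55

0.55


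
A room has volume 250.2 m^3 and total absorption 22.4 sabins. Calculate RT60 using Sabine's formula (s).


Given values:
  V = 250.2 m^3
  A = 22.4 sabins
Formula: RT60 = 0.161 * V / A
Numerator: 0.161 * 250.2 = 40.2822
RT60 = 40.2822 / 22.4 = 1.798

1.798 s


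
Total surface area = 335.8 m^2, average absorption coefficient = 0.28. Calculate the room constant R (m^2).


Given values:
  S = 335.8 m^2, alpha = 0.28
Formula: R = S * alpha / (1 - alpha)
Numerator: 335.8 * 0.28 = 94.024
Denominator: 1 - 0.28 = 0.72
R = 94.024 / 0.72 = 130.59

130.59 m^2


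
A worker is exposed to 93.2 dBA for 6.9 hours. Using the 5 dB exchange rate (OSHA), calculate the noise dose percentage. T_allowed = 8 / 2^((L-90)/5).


Given values:
  L = 93.2 dBA, T = 6.9 hours
Formula: T_allowed = 8 / 2^((L - 90) / 5)
Compute exponent: (93.2 - 90) / 5 = 0.64
Compute 2^(0.64) = 1.558329
T_allowed = 8 / 1.558329 = 5.133704 hours
Dose = (T / T_allowed) * 100
Dose = (6.9 / 5.133704) * 100 = 134.41

134.41 %


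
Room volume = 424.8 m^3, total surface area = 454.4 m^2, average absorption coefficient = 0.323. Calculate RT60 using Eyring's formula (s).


Given values:
  V = 424.8 m^3, S = 454.4 m^2, alpha = 0.323
Formula: RT60 = 0.161 * V / (-S * ln(1 - alpha))
Compute ln(1 - 0.323) = ln(0.677) = -0.390084
Denominator: -454.4 * -0.390084 = 177.2542
Numerator: 0.161 * 424.8 = 68.3928
RT60 = 68.3928 / 177.2542 = 0.386

0.386 s


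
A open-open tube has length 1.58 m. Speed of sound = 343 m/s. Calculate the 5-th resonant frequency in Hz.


Given values:
  Tube type: open-open, L = 1.58 m, c = 343 m/s, n = 5
Formula: f_n = n * c / (2 * L)
Compute 2 * L = 2 * 1.58 = 3.16
f = 5 * 343 / 3.16
f = 542.72

542.72 Hz


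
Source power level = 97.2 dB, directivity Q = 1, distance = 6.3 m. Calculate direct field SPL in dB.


Given values:
  Lw = 97.2 dB, Q = 1, r = 6.3 m
Formula: SPL = Lw + 10 * log10(Q / (4 * pi * r^2))
Compute 4 * pi * r^2 = 4 * pi * 6.3^2 = 498.7592
Compute Q / denom = 1 / 498.7592 = 0.00200498
Compute 10 * log10(0.00200498) = -26.9789
SPL = 97.2 + (-26.9789) = 70.22

70.22 dB


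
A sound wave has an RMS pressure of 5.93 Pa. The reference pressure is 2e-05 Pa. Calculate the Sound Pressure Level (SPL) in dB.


Given values:
  p = 5.93 Pa
  p_ref = 2e-05 Pa
Formula: SPL = 20 * log10(p / p_ref)
Compute ratio: p / p_ref = 5.93 / 2e-05 = 296500
Compute log10: log10(296500) = 5.472025
Multiply: SPL = 20 * 5.472025 = 109.44

109.44 dB


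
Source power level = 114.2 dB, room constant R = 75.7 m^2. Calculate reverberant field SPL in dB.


Given values:
  Lw = 114.2 dB, R = 75.7 m^2
Formula: SPL = Lw + 10 * log10(4 / R)
Compute 4 / R = 4 / 75.7 = 0.05284
Compute 10 * log10(0.05284) = -12.7704
SPL = 114.2 + (-12.7704) = 101.43

101.43 dB


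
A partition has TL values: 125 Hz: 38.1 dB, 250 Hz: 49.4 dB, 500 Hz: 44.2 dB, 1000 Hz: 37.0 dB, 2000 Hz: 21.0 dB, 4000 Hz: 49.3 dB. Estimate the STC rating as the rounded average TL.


Given TL values at each frequency:
  125 Hz: 38.1 dB
  250 Hz: 49.4 dB
  500 Hz: 44.2 dB
  1000 Hz: 37.0 dB
  2000 Hz: 21.0 dB
  4000 Hz: 49.3 dB
Formula: STC ~ round(average of TL values)
Sum = 38.1 + 49.4 + 44.2 + 37.0 + 21.0 + 49.3 = 239.0
Average = 239.0 / 6 = 39.83
Rounded: 40

40


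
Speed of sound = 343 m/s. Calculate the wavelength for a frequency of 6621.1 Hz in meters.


Given values:
  c = 343 m/s, f = 6621.1 Hz
Formula: lambda = c / f
lambda = 343 / 6621.1
lambda = 0.0518

0.0518 m


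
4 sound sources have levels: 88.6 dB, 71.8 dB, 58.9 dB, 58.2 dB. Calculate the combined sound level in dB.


Formula: L_total = 10 * log10( sum(10^(Li/10)) )
  Source 1: 10^(88.6/10) = 724435960.075
  Source 2: 10^(71.8/10) = 15135612.4844
  Source 3: 10^(58.9/10) = 776247.1166
  Source 4: 10^(58.2/10) = 660693.448
Sum of linear values = 741008513.124
L_total = 10 * log10(741008513.124) = 88.7

88.7 dB


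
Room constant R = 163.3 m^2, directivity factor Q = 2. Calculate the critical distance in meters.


Given values:
  R = 163.3 m^2, Q = 2
Formula: d_c = 0.141 * sqrt(Q * R)
Compute Q * R = 2 * 163.3 = 326.6
Compute sqrt(326.6) = 18.0721
d_c = 0.141 * 18.0721 = 2.548

2.548 m


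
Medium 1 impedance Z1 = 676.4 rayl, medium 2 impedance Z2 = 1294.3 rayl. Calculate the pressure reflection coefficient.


Given values:
  Z1 = 676.4 rayl, Z2 = 1294.3 rayl
Formula: R = (Z2 - Z1) / (Z2 + Z1)
Numerator: Z2 - Z1 = 1294.3 - 676.4 = 617.9
Denominator: Z2 + Z1 = 1294.3 + 676.4 = 1970.7
R = 617.9 / 1970.7 = 0.3135

0.3135


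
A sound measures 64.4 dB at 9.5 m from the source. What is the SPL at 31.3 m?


Given values:
  SPL1 = 64.4 dB, r1 = 9.5 m, r2 = 31.3 m
Formula: SPL2 = SPL1 - 20 * log10(r2 / r1)
Compute ratio: r2 / r1 = 31.3 / 9.5 = 3.2947
Compute log10: log10(3.2947) = 0.517816
Compute drop: 20 * 0.517816 = 10.3563
SPL2 = 64.4 - 10.3563 = 54.04

54.04 dB


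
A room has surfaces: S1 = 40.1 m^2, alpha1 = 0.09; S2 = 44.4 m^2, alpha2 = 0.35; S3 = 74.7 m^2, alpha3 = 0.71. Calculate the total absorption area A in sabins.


Given surfaces:
  Surface 1: 40.1 * 0.09 = 3.609
  Surface 2: 44.4 * 0.35 = 15.54
  Surface 3: 74.7 * 0.71 = 53.037
Formula: A = sum(Si * alpha_i)
A = 3.609 + 15.54 + 53.037
A = 72.19

72.19 sabins


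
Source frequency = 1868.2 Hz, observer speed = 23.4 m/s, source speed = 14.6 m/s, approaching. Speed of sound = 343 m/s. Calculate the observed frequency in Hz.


Given values:
  f_s = 1868.2 Hz, v_o = 23.4 m/s, v_s = 14.6 m/s
  Direction: approaching
Formula: f_o = f_s * (c + v_o) / (c - v_s)
Numerator: c + v_o = 343 + 23.4 = 366.4
Denominator: c - v_s = 343 - 14.6 = 328.4
f_o = 1868.2 * 366.4 / 328.4 = 2084.37

2084.37 Hz


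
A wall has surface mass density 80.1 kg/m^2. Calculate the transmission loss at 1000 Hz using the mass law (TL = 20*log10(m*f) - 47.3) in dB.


Given values:
  m = 80.1 kg/m^2, f = 1000 Hz
Formula: TL = 20 * log10(m * f) - 47.3
Compute m * f = 80.1 * 1000 = 80100.0
Compute log10(80100.0) = 4.903633
Compute 20 * 4.903633 = 98.0727
TL = 98.0727 - 47.3 = 50.77

50.77 dB


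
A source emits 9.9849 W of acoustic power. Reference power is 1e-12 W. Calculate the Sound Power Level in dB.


Given values:
  W = 9.9849 W
  W_ref = 1e-12 W
Formula: SWL = 10 * log10(W / W_ref)
Compute ratio: W / W_ref = 9984900000000
Compute log10: log10(9984900000000) = 12.999344
Multiply: SWL = 10 * 12.999344 = 129.99

129.99 dB


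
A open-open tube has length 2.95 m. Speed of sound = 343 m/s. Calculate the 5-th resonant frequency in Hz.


Given values:
  Tube type: open-open, L = 2.95 m, c = 343 m/s, n = 5
Formula: f_n = n * c / (2 * L)
Compute 2 * L = 2 * 2.95 = 5.9
f = 5 * 343 / 5.9
f = 290.68

290.68 Hz


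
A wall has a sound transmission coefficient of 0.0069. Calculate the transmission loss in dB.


Given values:
  tau = 0.0069
Formula: TL = 10 * log10(1 / tau)
Compute 1 / tau = 1 / 0.0069 = 144.9275
Compute log10(144.9275) = 2.161151
TL = 10 * 2.161151 = 21.61

21.61 dB


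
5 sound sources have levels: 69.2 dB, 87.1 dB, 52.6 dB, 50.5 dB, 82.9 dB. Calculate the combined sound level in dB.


Formula: L_total = 10 * log10( sum(10^(Li/10)) )
  Source 1: 10^(69.2/10) = 8317637.711
  Source 2: 10^(87.1/10) = 512861383.9914
  Source 3: 10^(52.6/10) = 181970.0859
  Source 4: 10^(50.5/10) = 112201.8454
  Source 5: 10^(82.9/10) = 194984459.9758
Sum of linear values = 716457653.6095
L_total = 10 * log10(716457653.6095) = 88.55

88.55 dB


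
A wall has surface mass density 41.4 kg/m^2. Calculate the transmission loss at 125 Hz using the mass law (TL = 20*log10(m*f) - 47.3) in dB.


Given values:
  m = 41.4 kg/m^2, f = 125 Hz
Formula: TL = 20 * log10(m * f) - 47.3
Compute m * f = 41.4 * 125 = 5175.0
Compute log10(5175.0) = 3.71391
Compute 20 * 3.71391 = 74.2782
TL = 74.2782 - 47.3 = 26.98

26.98 dB


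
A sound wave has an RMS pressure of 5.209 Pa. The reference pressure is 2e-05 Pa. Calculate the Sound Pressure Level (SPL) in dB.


Given values:
  p = 5.209 Pa
  p_ref = 2e-05 Pa
Formula: SPL = 20 * log10(p / p_ref)
Compute ratio: p / p_ref = 5.209 / 2e-05 = 260450
Compute log10: log10(260450) = 5.415724
Multiply: SPL = 20 * 5.415724 = 108.31

108.31 dB


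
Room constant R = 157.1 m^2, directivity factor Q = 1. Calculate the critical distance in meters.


Given values:
  R = 157.1 m^2, Q = 1
Formula: d_c = 0.141 * sqrt(Q * R)
Compute Q * R = 1 * 157.1 = 157.1
Compute sqrt(157.1) = 12.534
d_c = 0.141 * 12.534 = 1.767

1.767 m


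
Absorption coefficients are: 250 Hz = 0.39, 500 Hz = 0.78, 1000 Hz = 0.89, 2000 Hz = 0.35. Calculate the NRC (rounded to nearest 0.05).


Given values:
  a_250 = 0.39, a_500 = 0.78
  a_1000 = 0.89, a_2000 = 0.35
Formula: NRC = (a250 + a500 + a1000 + a2000) / 4
Sum = 0.39 + 0.78 + 0.89 + 0.35 = 2.41
NRC = 2.41 / 4 = 0.6025
Rounded to nearest 0.05: 0.6

0.6


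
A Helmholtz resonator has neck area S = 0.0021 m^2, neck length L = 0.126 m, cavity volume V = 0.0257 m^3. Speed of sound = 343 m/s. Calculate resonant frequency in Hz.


Given values:
  S = 0.0021 m^2, L = 0.126 m, V = 0.0257 m^3, c = 343 m/s
Formula: f = (c / (2*pi)) * sqrt(S / (V * L))
Compute V * L = 0.0257 * 0.126 = 0.0032382
Compute S / (V * L) = 0.0021 / 0.0032382 = 0.6485
Compute sqrt(0.6485) = 0.805295
Compute c / (2*pi) = 343 / 6.283185 = 54.590148
f = 54.590148 * 0.805295 = 43.96

43.96 Hz


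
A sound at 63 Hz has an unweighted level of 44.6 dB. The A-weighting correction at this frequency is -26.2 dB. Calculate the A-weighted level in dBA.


Given values:
  SPL = 44.6 dB
  A-weighting at 63 Hz = -26.2 dB
Formula: L_A = SPL + A_weight
L_A = 44.6 + (-26.2)
L_A = 18.4

18.4 dBA


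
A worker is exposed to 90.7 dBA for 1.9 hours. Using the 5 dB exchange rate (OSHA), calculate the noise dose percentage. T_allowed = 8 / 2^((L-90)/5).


Given values:
  L = 90.7 dBA, T = 1.9 hours
Formula: T_allowed = 8 / 2^((L - 90) / 5)
Compute exponent: (90.7 - 90) / 5 = 0.14
Compute 2^(0.14) = 1.101905
T_allowed = 8 / 1.101905 = 7.260154 hours
Dose = (T / T_allowed) * 100
Dose = (1.9 / 7.260154) * 100 = 26.17

26.17 %


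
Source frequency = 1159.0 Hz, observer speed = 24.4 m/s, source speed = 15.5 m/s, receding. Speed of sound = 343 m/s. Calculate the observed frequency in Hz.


Given values:
  f_s = 1159.0 Hz, v_o = 24.4 m/s, v_s = 15.5 m/s
  Direction: receding
Formula: f_o = f_s * (c - v_o) / (c + v_s)
Numerator: c - v_o = 343 - 24.4 = 318.6
Denominator: c + v_s = 343 + 15.5 = 358.5
f_o = 1159.0 * 318.6 / 358.5 = 1030.01

1030.01 Hz


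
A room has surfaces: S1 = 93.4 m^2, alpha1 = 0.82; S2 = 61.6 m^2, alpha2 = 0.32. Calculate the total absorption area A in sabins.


Given surfaces:
  Surface 1: 93.4 * 0.82 = 76.588
  Surface 2: 61.6 * 0.32 = 19.712
Formula: A = sum(Si * alpha_i)
A = 76.588 + 19.712
A = 96.3

96.3 sabins


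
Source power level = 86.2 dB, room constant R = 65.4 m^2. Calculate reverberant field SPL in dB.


Given values:
  Lw = 86.2 dB, R = 65.4 m^2
Formula: SPL = Lw + 10 * log10(4 / R)
Compute 4 / R = 4 / 65.4 = 0.061162
Compute 10 * log10(0.061162) = -12.1352
SPL = 86.2 + (-12.1352) = 74.06

74.06 dB


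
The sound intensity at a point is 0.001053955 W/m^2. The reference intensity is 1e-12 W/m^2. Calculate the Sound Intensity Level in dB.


Given values:
  I = 0.001053955 W/m^2
  I_ref = 1e-12 W/m^2
Formula: SIL = 10 * log10(I / I_ref)
Compute ratio: I / I_ref = 1053955000
Compute log10: log10(1053955000) = 9.022822
Multiply: SIL = 10 * 9.022822 = 90.23

90.23 dB


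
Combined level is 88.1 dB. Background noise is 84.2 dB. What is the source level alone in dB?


Given values:
  L_total = 88.1 dB, L_bg = 84.2 dB
Formula: L_source = 10 * log10(10^(L_total/10) - 10^(L_bg/10))
Convert to linear:
  10^(88.1/10) = 645654229.0347
  10^(84.2/10) = 263026799.1895
Difference: 645654229.0347 - 263026799.1895 = 382627429.8452
L_source = 10 * log10(382627429.8452) = 85.83

85.83 dB


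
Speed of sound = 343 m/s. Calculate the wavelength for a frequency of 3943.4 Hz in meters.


Given values:
  c = 343 m/s, f = 3943.4 Hz
Formula: lambda = c / f
lambda = 343 / 3943.4
lambda = 0.087

0.087 m


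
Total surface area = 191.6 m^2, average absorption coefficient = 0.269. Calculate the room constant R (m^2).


Given values:
  S = 191.6 m^2, alpha = 0.269
Formula: R = S * alpha / (1 - alpha)
Numerator: 191.6 * 0.269 = 51.5404
Denominator: 1 - 0.269 = 0.731
R = 51.5404 / 0.731 = 70.51

70.51 m^2


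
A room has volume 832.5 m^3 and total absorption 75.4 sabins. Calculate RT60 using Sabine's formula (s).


Given values:
  V = 832.5 m^3
  A = 75.4 sabins
Formula: RT60 = 0.161 * V / A
Numerator: 0.161 * 832.5 = 134.0325
RT60 = 134.0325 / 75.4 = 1.778

1.778 s


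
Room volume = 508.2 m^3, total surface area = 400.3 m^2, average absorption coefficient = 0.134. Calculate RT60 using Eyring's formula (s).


Given values:
  V = 508.2 m^3, S = 400.3 m^2, alpha = 0.134
Formula: RT60 = 0.161 * V / (-S * ln(1 - alpha))
Compute ln(1 - 0.134) = ln(0.866) = -0.14387
Denominator: -400.3 * -0.14387 = 57.5912
Numerator: 0.161 * 508.2 = 81.8202
RT60 = 81.8202 / 57.5912 = 1.421

1.421 s


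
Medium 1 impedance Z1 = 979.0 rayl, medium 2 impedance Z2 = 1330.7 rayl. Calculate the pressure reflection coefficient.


Given values:
  Z1 = 979.0 rayl, Z2 = 1330.7 rayl
Formula: R = (Z2 - Z1) / (Z2 + Z1)
Numerator: Z2 - Z1 = 1330.7 - 979.0 = 351.7
Denominator: Z2 + Z1 = 1330.7 + 979.0 = 2309.7
R = 351.7 / 2309.7 = 0.1523

0.1523


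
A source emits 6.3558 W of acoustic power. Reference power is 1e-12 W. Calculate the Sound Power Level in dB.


Given values:
  W = 6.3558 W
  W_ref = 1e-12 W
Formula: SWL = 10 * log10(W / W_ref)
Compute ratio: W / W_ref = 6355800000000
Compute log10: log10(6355800000000) = 12.80317
Multiply: SWL = 10 * 12.80317 = 128.03

128.03 dB


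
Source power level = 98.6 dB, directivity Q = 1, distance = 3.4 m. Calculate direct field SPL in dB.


Given values:
  Lw = 98.6 dB, Q = 1, r = 3.4 m
Formula: SPL = Lw + 10 * log10(Q / (4 * pi * r^2))
Compute 4 * pi * r^2 = 4 * pi * 3.4^2 = 145.2672
Compute Q / denom = 1 / 145.2672 = 0.00688387
Compute 10 * log10(0.00688387) = -21.6217
SPL = 98.6 + (-21.6217) = 76.98

76.98 dB


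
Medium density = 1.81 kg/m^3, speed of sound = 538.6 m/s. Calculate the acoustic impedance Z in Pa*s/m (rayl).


Given values:
  rho = 1.81 kg/m^3
  c = 538.6 m/s
Formula: Z = rho * c
Z = 1.81 * 538.6
Z = 974.87

974.87 rayl


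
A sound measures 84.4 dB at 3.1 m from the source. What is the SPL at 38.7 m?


Given values:
  SPL1 = 84.4 dB, r1 = 3.1 m, r2 = 38.7 m
Formula: SPL2 = SPL1 - 20 * log10(r2 / r1)
Compute ratio: r2 / r1 = 38.7 / 3.1 = 12.4839
Compute log10: log10(12.4839) = 1.09635
Compute drop: 20 * 1.09635 = 21.927
SPL2 = 84.4 - 21.927 = 62.47

62.47 dB


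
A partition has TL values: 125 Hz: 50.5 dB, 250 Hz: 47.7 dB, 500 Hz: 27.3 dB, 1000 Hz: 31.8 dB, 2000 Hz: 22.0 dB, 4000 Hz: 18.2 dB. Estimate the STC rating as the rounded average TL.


Given TL values at each frequency:
  125 Hz: 50.5 dB
  250 Hz: 47.7 dB
  500 Hz: 27.3 dB
  1000 Hz: 31.8 dB
  2000 Hz: 22.0 dB
  4000 Hz: 18.2 dB
Formula: STC ~ round(average of TL values)
Sum = 50.5 + 47.7 + 27.3 + 31.8 + 22.0 + 18.2 = 197.5
Average = 197.5 / 6 = 32.92
Rounded: 33

33


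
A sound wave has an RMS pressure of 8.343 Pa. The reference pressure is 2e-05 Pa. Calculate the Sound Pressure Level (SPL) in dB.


Given values:
  p = 8.343 Pa
  p_ref = 2e-05 Pa
Formula: SPL = 20 * log10(p / p_ref)
Compute ratio: p / p_ref = 8.343 / 2e-05 = 417150
Compute log10: log10(417150) = 5.620292
Multiply: SPL = 20 * 5.620292 = 112.41

112.41 dB


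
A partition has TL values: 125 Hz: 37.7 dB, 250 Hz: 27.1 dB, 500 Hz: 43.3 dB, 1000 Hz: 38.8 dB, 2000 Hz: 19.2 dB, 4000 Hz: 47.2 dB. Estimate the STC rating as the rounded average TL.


Given TL values at each frequency:
  125 Hz: 37.7 dB
  250 Hz: 27.1 dB
  500 Hz: 43.3 dB
  1000 Hz: 38.8 dB
  2000 Hz: 19.2 dB
  4000 Hz: 47.2 dB
Formula: STC ~ round(average of TL values)
Sum = 37.7 + 27.1 + 43.3 + 38.8 + 19.2 + 47.2 = 213.3
Average = 213.3 / 6 = 35.55
Rounded: 36

36


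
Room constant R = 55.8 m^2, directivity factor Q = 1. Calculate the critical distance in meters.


Given values:
  R = 55.8 m^2, Q = 1
Formula: d_c = 0.141 * sqrt(Q * R)
Compute Q * R = 1 * 55.8 = 55.8
Compute sqrt(55.8) = 7.4699
d_c = 0.141 * 7.4699 = 1.053

1.053 m


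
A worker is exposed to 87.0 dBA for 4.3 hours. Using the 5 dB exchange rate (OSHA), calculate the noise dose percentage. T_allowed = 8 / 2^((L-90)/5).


Given values:
  L = 87.0 dBA, T = 4.3 hours
Formula: T_allowed = 8 / 2^((L - 90) / 5)
Compute exponent: (87.0 - 90) / 5 = -0.6
Compute 2^(-0.6) = 0.659754
T_allowed = 8 / 0.659754 = 12.125732 hours
Dose = (T / T_allowed) * 100
Dose = (4.3 / 12.125732) * 100 = 35.46

35.46 %


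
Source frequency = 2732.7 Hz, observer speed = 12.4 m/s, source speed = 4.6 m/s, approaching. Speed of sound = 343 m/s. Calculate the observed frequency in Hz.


Given values:
  f_s = 2732.7 Hz, v_o = 12.4 m/s, v_s = 4.6 m/s
  Direction: approaching
Formula: f_o = f_s * (c + v_o) / (c - v_s)
Numerator: c + v_o = 343 + 12.4 = 355.4
Denominator: c - v_s = 343 - 4.6 = 338.4
f_o = 2732.7 * 355.4 / 338.4 = 2869.98

2869.98 Hz


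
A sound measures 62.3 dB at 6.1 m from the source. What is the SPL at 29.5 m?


Given values:
  SPL1 = 62.3 dB, r1 = 6.1 m, r2 = 29.5 m
Formula: SPL2 = SPL1 - 20 * log10(r2 / r1)
Compute ratio: r2 / r1 = 29.5 / 6.1 = 4.8361
Compute log10: log10(4.8361) = 0.684495
Compute drop: 20 * 0.684495 = 13.6899
SPL2 = 62.3 - 13.6899 = 48.61

48.61 dB


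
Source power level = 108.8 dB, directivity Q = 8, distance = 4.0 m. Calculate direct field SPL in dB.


Given values:
  Lw = 108.8 dB, Q = 8, r = 4.0 m
Formula: SPL = Lw + 10 * log10(Q / (4 * pi * r^2))
Compute 4 * pi * r^2 = 4 * pi * 4.0^2 = 201.0619
Compute Q / denom = 8 / 201.0619 = 0.03978874
Compute 10 * log10(0.03978874) = -14.0024
SPL = 108.8 + (-14.0024) = 94.8

94.8 dB


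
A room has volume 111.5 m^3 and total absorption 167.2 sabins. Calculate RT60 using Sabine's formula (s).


Given values:
  V = 111.5 m^3
  A = 167.2 sabins
Formula: RT60 = 0.161 * V / A
Numerator: 0.161 * 111.5 = 17.9515
RT60 = 17.9515 / 167.2 = 0.107

0.107 s


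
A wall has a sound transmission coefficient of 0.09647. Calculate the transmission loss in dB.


Given values:
  tau = 0.09647
Formula: TL = 10 * log10(1 / tau)
Compute 1 / tau = 1 / 0.09647 = 10.3659
Compute log10(10.3659) = 1.015607
TL = 10 * 1.015607 = 10.16

10.16 dB


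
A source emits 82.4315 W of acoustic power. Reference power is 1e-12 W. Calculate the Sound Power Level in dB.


Given values:
  W = 82.4315 W
  W_ref = 1e-12 W
Formula: SWL = 10 * log10(W / W_ref)
Compute ratio: W / W_ref = 82431500000000
Compute log10: log10(82431500000000) = 13.916093
Multiply: SWL = 10 * 13.916093 = 139.16

139.16 dB


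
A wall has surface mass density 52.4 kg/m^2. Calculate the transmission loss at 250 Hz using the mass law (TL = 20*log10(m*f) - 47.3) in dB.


Given values:
  m = 52.4 kg/m^2, f = 250 Hz
Formula: TL = 20 * log10(m * f) - 47.3
Compute m * f = 52.4 * 250 = 13100.0
Compute log10(13100.0) = 4.117271
Compute 20 * 4.117271 = 82.3454
TL = 82.3454 - 47.3 = 35.05

35.05 dB


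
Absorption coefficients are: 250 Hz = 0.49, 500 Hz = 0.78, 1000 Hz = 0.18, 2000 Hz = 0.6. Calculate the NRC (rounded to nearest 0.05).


Given values:
  a_250 = 0.49, a_500 = 0.78
  a_1000 = 0.18, a_2000 = 0.6
Formula: NRC = (a250 + a500 + a1000 + a2000) / 4
Sum = 0.49 + 0.78 + 0.18 + 0.6 = 2.05
NRC = 2.05 / 4 = 0.5125
Rounded to nearest 0.05: 0.5

0.5


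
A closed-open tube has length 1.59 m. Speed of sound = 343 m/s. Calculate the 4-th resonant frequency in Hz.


Given values:
  Tube type: closed-open, L = 1.59 m, c = 343 m/s, n = 4
Formula: f_n = (2n - 1) * c / (4 * L)
Compute 2n - 1 = 2*4 - 1 = 7
Compute 4 * L = 4 * 1.59 = 6.36
f = 7 * 343 / 6.36
f = 377.52

377.52 Hz


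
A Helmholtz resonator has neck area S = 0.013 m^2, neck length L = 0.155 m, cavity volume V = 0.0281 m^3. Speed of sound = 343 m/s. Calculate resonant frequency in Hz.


Given values:
  S = 0.013 m^2, L = 0.155 m, V = 0.0281 m^3, c = 343 m/s
Formula: f = (c / (2*pi)) * sqrt(S / (V * L))
Compute V * L = 0.0281 * 0.155 = 0.0043555
Compute S / (V * L) = 0.013 / 0.0043555 = 2.9847
Compute sqrt(2.9847) = 1.727628
Compute c / (2*pi) = 343 / 6.283185 = 54.590148
f = 54.590148 * 1.727628 = 94.31

94.31 Hz


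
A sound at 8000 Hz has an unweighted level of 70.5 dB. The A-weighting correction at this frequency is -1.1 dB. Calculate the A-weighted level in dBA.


Given values:
  SPL = 70.5 dB
  A-weighting at 8000 Hz = -1.1 dB
Formula: L_A = SPL + A_weight
L_A = 70.5 + (-1.1)
L_A = 69.4

69.4 dBA


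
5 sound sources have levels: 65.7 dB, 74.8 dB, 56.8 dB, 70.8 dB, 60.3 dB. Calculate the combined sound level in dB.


Formula: L_total = 10 * log10( sum(10^(Li/10)) )
  Source 1: 10^(65.7/10) = 3715352.291
  Source 2: 10^(74.8/10) = 30199517.204
  Source 3: 10^(56.8/10) = 478630.0923
  Source 4: 10^(70.8/10) = 12022644.3462
  Source 5: 10^(60.3/10) = 1071519.3052
Sum of linear values = 47487663.2387
L_total = 10 * log10(47487663.2387) = 76.77

76.77 dB


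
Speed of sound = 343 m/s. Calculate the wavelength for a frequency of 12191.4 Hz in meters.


Given values:
  c = 343 m/s, f = 12191.4 Hz
Formula: lambda = c / f
lambda = 343 / 12191.4
lambda = 0.0281

0.0281 m


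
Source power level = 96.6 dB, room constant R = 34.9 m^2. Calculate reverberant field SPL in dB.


Given values:
  Lw = 96.6 dB, R = 34.9 m^2
Formula: SPL = Lw + 10 * log10(4 / R)
Compute 4 / R = 4 / 34.9 = 0.114613
Compute 10 * log10(0.114613) = -9.4077
SPL = 96.6 + (-9.4077) = 87.19

87.19 dB


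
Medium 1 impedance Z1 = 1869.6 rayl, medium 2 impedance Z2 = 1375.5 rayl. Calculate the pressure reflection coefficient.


Given values:
  Z1 = 1869.6 rayl, Z2 = 1375.5 rayl
Formula: R = (Z2 - Z1) / (Z2 + Z1)
Numerator: Z2 - Z1 = 1375.5 - 1869.6 = -494.1
Denominator: Z2 + Z1 = 1375.5 + 1869.6 = 3245.1
R = -494.1 / 3245.1 = -0.1523

-0.1523


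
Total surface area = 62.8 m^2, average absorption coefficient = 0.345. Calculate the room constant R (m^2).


Given values:
  S = 62.8 m^2, alpha = 0.345
Formula: R = S * alpha / (1 - alpha)
Numerator: 62.8 * 0.345 = 21.666
Denominator: 1 - 0.345 = 0.655
R = 21.666 / 0.655 = 33.08

33.08 m^2


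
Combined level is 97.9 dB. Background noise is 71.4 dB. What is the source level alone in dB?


Given values:
  L_total = 97.9 dB, L_bg = 71.4 dB
Formula: L_source = 10 * log10(10^(L_total/10) - 10^(L_bg/10))
Convert to linear:
  10^(97.9/10) = 6165950018.6148
  10^(71.4/10) = 13803842.646
Difference: 6165950018.6148 - 13803842.646 = 6152146175.9688
L_source = 10 * log10(6152146175.9688) = 97.89

97.89 dB


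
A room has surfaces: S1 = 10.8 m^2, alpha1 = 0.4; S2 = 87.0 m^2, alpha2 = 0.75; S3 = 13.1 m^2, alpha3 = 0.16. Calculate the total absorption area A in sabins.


Given surfaces:
  Surface 1: 10.8 * 0.4 = 4.32
  Surface 2: 87.0 * 0.75 = 65.25
  Surface 3: 13.1 * 0.16 = 2.096
Formula: A = sum(Si * alpha_i)
A = 4.32 + 65.25 + 2.096
A = 71.67

71.67 sabins


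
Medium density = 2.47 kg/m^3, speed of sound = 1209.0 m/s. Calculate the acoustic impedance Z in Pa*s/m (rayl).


Given values:
  rho = 2.47 kg/m^3
  c = 1209.0 m/s
Formula: Z = rho * c
Z = 2.47 * 1209.0
Z = 2986.23

2986.23 rayl


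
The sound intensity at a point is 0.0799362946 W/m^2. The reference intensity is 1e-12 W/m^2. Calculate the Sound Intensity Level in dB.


Given values:
  I = 0.0799362946 W/m^2
  I_ref = 1e-12 W/m^2
Formula: SIL = 10 * log10(I / I_ref)
Compute ratio: I / I_ref = 79936294600
Compute log10: log10(79936294600) = 10.902744
Multiply: SIL = 10 * 10.902744 = 109.03

109.03 dB


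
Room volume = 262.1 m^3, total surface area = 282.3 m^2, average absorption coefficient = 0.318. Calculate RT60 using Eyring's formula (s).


Given values:
  V = 262.1 m^3, S = 282.3 m^2, alpha = 0.318
Formula: RT60 = 0.161 * V / (-S * ln(1 - alpha))
Compute ln(1 - 0.318) = ln(0.682) = -0.382726
Denominator: -282.3 * -0.382726 = 108.0435
Numerator: 0.161 * 262.1 = 42.1981
RT60 = 42.1981 / 108.0435 = 0.391

0.391 s


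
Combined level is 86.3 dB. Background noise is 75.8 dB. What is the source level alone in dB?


Given values:
  L_total = 86.3 dB, L_bg = 75.8 dB
Formula: L_source = 10 * log10(10^(L_total/10) - 10^(L_bg/10))
Convert to linear:
  10^(86.3/10) = 426579518.8016
  10^(75.8/10) = 38018939.6321
Difference: 426579518.8016 - 38018939.6321 = 388560579.1695
L_source = 10 * log10(388560579.1695) = 85.89

85.89 dB


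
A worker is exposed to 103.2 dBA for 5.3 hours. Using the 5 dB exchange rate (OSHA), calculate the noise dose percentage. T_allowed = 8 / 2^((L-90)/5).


Given values:
  L = 103.2 dBA, T = 5.3 hours
Formula: T_allowed = 8 / 2^((L - 90) / 5)
Compute exponent: (103.2 - 90) / 5 = 2.64
Compute 2^(2.64) = 6.233317
T_allowed = 8 / 6.233317 = 1.283426 hours
Dose = (T / T_allowed) * 100
Dose = (5.3 / 1.283426) * 100 = 412.96

412.96 %


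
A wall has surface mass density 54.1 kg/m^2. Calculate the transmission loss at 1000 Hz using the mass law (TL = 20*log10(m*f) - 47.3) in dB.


Given values:
  m = 54.1 kg/m^2, f = 1000 Hz
Formula: TL = 20 * log10(m * f) - 47.3
Compute m * f = 54.1 * 1000 = 54100.0
Compute log10(54100.0) = 4.733197
Compute 20 * 4.733197 = 94.6639
TL = 94.6639 - 47.3 = 47.36

47.36 dB


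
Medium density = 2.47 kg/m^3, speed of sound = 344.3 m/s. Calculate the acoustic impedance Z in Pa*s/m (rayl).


Given values:
  rho = 2.47 kg/m^3
  c = 344.3 m/s
Formula: Z = rho * c
Z = 2.47 * 344.3
Z = 850.42

850.42 rayl


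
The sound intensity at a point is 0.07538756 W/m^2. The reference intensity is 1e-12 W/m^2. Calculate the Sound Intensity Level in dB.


Given values:
  I = 0.07538756 W/m^2
  I_ref = 1e-12 W/m^2
Formula: SIL = 10 * log10(I / I_ref)
Compute ratio: I / I_ref = 75387560000
Compute log10: log10(75387560000) = 10.8773
Multiply: SIL = 10 * 10.8773 = 108.77

108.77 dB


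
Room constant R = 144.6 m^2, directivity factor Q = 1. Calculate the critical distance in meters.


Given values:
  R = 144.6 m^2, Q = 1
Formula: d_c = 0.141 * sqrt(Q * R)
Compute Q * R = 1 * 144.6 = 144.6
Compute sqrt(144.6) = 12.025
d_c = 0.141 * 12.025 = 1.696

1.696 m


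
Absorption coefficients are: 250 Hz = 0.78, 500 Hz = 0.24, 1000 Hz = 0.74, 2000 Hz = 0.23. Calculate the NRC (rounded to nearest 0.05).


Given values:
  a_250 = 0.78, a_500 = 0.24
  a_1000 = 0.74, a_2000 = 0.23
Formula: NRC = (a250 + a500 + a1000 + a2000) / 4
Sum = 0.78 + 0.24 + 0.74 + 0.23 = 1.99
NRC = 1.99 / 4 = 0.4975
Rounded to nearest 0.05: 0.5

0.5


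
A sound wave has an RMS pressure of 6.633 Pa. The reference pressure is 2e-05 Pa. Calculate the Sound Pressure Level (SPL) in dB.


Given values:
  p = 6.633 Pa
  p_ref = 2e-05 Pa
Formula: SPL = 20 * log10(p / p_ref)
Compute ratio: p / p_ref = 6.633 / 2e-05 = 331650
Compute log10: log10(331650) = 5.52068
Multiply: SPL = 20 * 5.52068 = 110.41

110.41 dB


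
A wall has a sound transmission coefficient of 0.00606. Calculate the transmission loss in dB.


Given values:
  tau = 0.00606
Formula: TL = 10 * log10(1 / tau)
Compute 1 / tau = 1 / 0.00606 = 165.0165
Compute log10(165.0165) = 2.217527
TL = 10 * 2.217527 = 22.18

22.18 dB


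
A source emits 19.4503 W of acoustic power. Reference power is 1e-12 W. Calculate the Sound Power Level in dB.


Given values:
  W = 19.4503 W
  W_ref = 1e-12 W
Formula: SWL = 10 * log10(W / W_ref)
Compute ratio: W / W_ref = 19450300000000
Compute log10: log10(19450300000000) = 13.288926
Multiply: SWL = 10 * 13.288926 = 132.89

132.89 dB


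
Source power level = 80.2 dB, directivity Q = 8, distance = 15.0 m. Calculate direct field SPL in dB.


Given values:
  Lw = 80.2 dB, Q = 8, r = 15.0 m
Formula: SPL = Lw + 10 * log10(Q / (4 * pi * r^2))
Compute 4 * pi * r^2 = 4 * pi * 15.0^2 = 2827.4334
Compute Q / denom = 8 / 2827.4334 = 0.00282942
Compute 10 * log10(0.00282942) = -25.483
SPL = 80.2 + (-25.483) = 54.72

54.72 dB


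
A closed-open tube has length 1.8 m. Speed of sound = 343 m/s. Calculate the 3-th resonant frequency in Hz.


Given values:
  Tube type: closed-open, L = 1.8 m, c = 343 m/s, n = 3
Formula: f_n = (2n - 1) * c / (4 * L)
Compute 2n - 1 = 2*3 - 1 = 5
Compute 4 * L = 4 * 1.8 = 7.2
f = 5 * 343 / 7.2
f = 238.19

238.19 Hz


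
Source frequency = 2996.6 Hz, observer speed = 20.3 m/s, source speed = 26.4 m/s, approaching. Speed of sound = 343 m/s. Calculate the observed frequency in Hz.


Given values:
  f_s = 2996.6 Hz, v_o = 20.3 m/s, v_s = 26.4 m/s
  Direction: approaching
Formula: f_o = f_s * (c + v_o) / (c - v_s)
Numerator: c + v_o = 343 + 20.3 = 363.3
Denominator: c - v_s = 343 - 26.4 = 316.6
f_o = 2996.6 * 363.3 / 316.6 = 3438.61

3438.61 Hz


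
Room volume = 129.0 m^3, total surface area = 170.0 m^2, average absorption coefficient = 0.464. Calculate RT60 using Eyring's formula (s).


Given values:
  V = 129.0 m^3, S = 170.0 m^2, alpha = 0.464
Formula: RT60 = 0.161 * V / (-S * ln(1 - alpha))
Compute ln(1 - 0.464) = ln(0.536) = -0.623621
Denominator: -170.0 * -0.623621 = 106.0156
Numerator: 0.161 * 129.0 = 20.769
RT60 = 20.769 / 106.0156 = 0.196

0.196 s


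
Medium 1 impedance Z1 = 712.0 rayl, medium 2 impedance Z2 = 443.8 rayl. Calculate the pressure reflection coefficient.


Given values:
  Z1 = 712.0 rayl, Z2 = 443.8 rayl
Formula: R = (Z2 - Z1) / (Z2 + Z1)
Numerator: Z2 - Z1 = 443.8 - 712.0 = -268.2
Denominator: Z2 + Z1 = 443.8 + 712.0 = 1155.8
R = -268.2 / 1155.8 = -0.232

-0.232


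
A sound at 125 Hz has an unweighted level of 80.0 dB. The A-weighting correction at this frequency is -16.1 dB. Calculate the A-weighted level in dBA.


Given values:
  SPL = 80.0 dB
  A-weighting at 125 Hz = -16.1 dB
Formula: L_A = SPL + A_weight
L_A = 80.0 + (-16.1)
L_A = 63.9

63.9 dBA


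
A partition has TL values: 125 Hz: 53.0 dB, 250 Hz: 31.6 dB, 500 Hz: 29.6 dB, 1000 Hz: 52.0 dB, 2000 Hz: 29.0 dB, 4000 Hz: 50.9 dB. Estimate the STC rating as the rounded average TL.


Given TL values at each frequency:
  125 Hz: 53.0 dB
  250 Hz: 31.6 dB
  500 Hz: 29.6 dB
  1000 Hz: 52.0 dB
  2000 Hz: 29.0 dB
  4000 Hz: 50.9 dB
Formula: STC ~ round(average of TL values)
Sum = 53.0 + 31.6 + 29.6 + 52.0 + 29.0 + 50.9 = 246.1
Average = 246.1 / 6 = 41.02
Rounded: 41

41


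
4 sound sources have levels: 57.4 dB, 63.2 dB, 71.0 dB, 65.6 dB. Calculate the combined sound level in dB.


Formula: L_total = 10 * log10( sum(10^(Li/10)) )
  Source 1: 10^(57.4/10) = 549540.8739
  Source 2: 10^(63.2/10) = 2089296.1309
  Source 3: 10^(71.0/10) = 12589254.1179
  Source 4: 10^(65.6/10) = 3630780.5477
Sum of linear values = 18858871.6704
L_total = 10 * log10(18858871.6704) = 72.76

72.76 dB


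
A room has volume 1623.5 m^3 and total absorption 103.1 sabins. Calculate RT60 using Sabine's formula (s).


Given values:
  V = 1623.5 m^3
  A = 103.1 sabins
Formula: RT60 = 0.161 * V / A
Numerator: 0.161 * 1623.5 = 261.3835
RT60 = 261.3835 / 103.1 = 2.535

2.535 s


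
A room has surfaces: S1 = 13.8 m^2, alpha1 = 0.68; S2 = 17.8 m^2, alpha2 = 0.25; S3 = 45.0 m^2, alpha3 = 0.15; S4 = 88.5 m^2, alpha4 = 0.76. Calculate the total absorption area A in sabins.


Given surfaces:
  Surface 1: 13.8 * 0.68 = 9.384
  Surface 2: 17.8 * 0.25 = 4.45
  Surface 3: 45.0 * 0.15 = 6.75
  Surface 4: 88.5 * 0.76 = 67.26
Formula: A = sum(Si * alpha_i)
A = 9.384 + 4.45 + 6.75 + 67.26
A = 87.84

87.84 sabins


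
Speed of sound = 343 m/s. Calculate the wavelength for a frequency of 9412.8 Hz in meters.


Given values:
  c = 343 m/s, f = 9412.8 Hz
Formula: lambda = c / f
lambda = 343 / 9412.8
lambda = 0.0364

0.0364 m


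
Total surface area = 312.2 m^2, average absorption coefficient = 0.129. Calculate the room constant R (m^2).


Given values:
  S = 312.2 m^2, alpha = 0.129
Formula: R = S * alpha / (1 - alpha)
Numerator: 312.2 * 0.129 = 40.2738
Denominator: 1 - 0.129 = 0.871
R = 40.2738 / 0.871 = 46.24

46.24 m^2


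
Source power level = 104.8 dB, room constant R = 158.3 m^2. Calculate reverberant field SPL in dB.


Given values:
  Lw = 104.8 dB, R = 158.3 m^2
Formula: SPL = Lw + 10 * log10(4 / R)
Compute 4 / R = 4 / 158.3 = 0.025268
Compute 10 * log10(0.025268) = -15.9743
SPL = 104.8 + (-15.9743) = 88.83

88.83 dB


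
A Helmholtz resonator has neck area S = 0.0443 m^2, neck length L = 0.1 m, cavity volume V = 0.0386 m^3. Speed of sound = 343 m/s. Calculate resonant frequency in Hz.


Given values:
  S = 0.0443 m^2, L = 0.1 m, V = 0.0386 m^3, c = 343 m/s
Formula: f = (c / (2*pi)) * sqrt(S / (V * L))
Compute V * L = 0.0386 * 0.1 = 0.00386
Compute S / (V * L) = 0.0443 / 0.00386 = 11.4767
Compute sqrt(11.4767) = 3.387728
Compute c / (2*pi) = 343 / 6.283185 = 54.590148
f = 54.590148 * 3.387728 = 184.94

184.94 Hz


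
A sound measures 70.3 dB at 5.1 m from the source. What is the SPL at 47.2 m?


Given values:
  SPL1 = 70.3 dB, r1 = 5.1 m, r2 = 47.2 m
Formula: SPL2 = SPL1 - 20 * log10(r2 / r1)
Compute ratio: r2 / r1 = 47.2 / 5.1 = 9.2549
Compute log10: log10(9.2549) = 0.966372
Compute drop: 20 * 0.966372 = 19.3274
SPL2 = 70.3 - 19.3274 = 50.97

50.97 dB
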